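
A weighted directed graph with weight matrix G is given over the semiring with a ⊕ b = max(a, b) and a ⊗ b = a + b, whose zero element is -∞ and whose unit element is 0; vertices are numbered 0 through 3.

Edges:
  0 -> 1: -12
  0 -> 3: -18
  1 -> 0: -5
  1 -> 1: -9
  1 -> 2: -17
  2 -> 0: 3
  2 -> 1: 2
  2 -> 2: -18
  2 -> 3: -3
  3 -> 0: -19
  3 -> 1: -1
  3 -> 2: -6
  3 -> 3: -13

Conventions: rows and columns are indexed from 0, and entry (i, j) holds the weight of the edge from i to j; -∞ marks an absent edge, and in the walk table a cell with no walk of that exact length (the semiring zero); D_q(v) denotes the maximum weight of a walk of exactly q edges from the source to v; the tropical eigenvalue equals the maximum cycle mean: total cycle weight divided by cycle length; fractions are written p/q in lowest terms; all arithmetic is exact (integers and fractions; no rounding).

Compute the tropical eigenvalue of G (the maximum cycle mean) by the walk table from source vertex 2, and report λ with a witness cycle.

q=0: [-∞, -∞, 0, -∞]
q=1: [3, 2, -18, -3]
q=2: [-3, -4, -9, -15]
q=3: [-6, -7, -21, -12]
q=4: [-12, -13, -18, -24]
Optimal cycle mean attained by: cycle 2->3->2, total (-3) + (-6), length 2.
Answer: λ = -9/2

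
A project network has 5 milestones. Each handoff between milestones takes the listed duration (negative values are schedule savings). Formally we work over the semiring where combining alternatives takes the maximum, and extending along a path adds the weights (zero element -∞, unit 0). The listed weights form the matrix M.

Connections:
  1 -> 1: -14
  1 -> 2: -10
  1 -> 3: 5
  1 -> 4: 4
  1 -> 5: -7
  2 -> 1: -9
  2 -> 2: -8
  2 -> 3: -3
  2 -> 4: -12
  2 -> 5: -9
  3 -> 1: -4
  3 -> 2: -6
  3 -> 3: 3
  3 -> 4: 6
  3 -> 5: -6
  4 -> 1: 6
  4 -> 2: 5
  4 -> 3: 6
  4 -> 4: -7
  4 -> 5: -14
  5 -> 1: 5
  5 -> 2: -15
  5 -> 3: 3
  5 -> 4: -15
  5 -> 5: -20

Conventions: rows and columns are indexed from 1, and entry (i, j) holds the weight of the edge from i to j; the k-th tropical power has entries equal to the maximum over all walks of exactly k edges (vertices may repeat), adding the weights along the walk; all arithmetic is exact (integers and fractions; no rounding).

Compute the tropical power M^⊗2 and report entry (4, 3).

M^⊗2:
  [10, 9, 10, 11, -1]
  [-4, -7, 0, 3, -9]
  [12, 11, 12, 9, -3]
  [2, 0, 11, 12, 0]
  [-1, -3, 10, 9, -2]
Key observation: the optimum is the walk 4->1->3, with weight 6 + 5 = 11.
Optimal value attained by: walk 4->1->3.
Answer: (M^⊗2)[4][3] = 11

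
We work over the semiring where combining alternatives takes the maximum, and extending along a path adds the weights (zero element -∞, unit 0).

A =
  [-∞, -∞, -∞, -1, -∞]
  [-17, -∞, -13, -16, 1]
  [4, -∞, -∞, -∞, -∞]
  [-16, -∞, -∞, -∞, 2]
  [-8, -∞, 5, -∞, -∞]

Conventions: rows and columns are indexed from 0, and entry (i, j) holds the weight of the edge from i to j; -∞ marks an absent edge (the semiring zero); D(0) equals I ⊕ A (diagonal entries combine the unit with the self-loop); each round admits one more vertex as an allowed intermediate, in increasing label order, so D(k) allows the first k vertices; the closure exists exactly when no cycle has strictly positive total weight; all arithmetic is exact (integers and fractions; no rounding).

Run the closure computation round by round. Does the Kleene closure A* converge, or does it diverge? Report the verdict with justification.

D(0):
  [0, -∞, -∞, -1, -∞]
  [-17, 0, -13, -16, 1]
  [4, -∞, 0, -∞, -∞]
  [-16, -∞, -∞, 0, 2]
  [-8, -∞, 5, -∞, 0]
D(1):
  [0, -∞, -∞, -1, -∞]
  [-17, 0, -13, -16, 1]
  [4, -∞, 0, 3, -∞]
  [-16, -∞, -∞, 0, 2]
  [-8, -∞, 5, -9, 0]
D(2):
  [0, -∞, -∞, -1, -∞]
  [-17, 0, -13, -16, 1]
  [4, -∞, 0, 3, -∞]
  [-16, -∞, -∞, 0, 2]
  [-8, -∞, 5, -9, 0]
D(3):
  [0, -∞, -∞, -1, -∞]
  [-9, 0, -13, -10, 1]
  [4, -∞, 0, 3, -∞]
  [-16, -∞, -∞, 0, 2]
  [9, -∞, 5, 8, 0]
Detection: at round 4, diagonal entry (4, 4) turns strictly positive.
Key observation: the cycle 4->2->0->3->4 has total weight 5 + 4 + (-1) + 2, which is strictly positive.
Answer: DIVERGES — positive cycle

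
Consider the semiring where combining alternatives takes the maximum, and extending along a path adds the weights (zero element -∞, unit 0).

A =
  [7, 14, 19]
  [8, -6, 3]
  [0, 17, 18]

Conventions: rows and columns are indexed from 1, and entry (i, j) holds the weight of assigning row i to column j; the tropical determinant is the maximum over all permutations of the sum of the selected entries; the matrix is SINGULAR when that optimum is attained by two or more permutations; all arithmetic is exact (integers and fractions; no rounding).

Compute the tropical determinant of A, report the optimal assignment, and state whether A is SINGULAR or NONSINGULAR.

σ = (1, 2, 3): 7 + (-6) + 18 = 19
σ = (1, 3, 2): 7 + 3 + 17 = 27
σ = (2, 1, 3): 14 + 8 + 18 = 40
σ = (2, 3, 1): 14 + 3 + 0 = 17
σ = (3, 1, 2): 19 + 8 + 17 = 44
σ = (3, 2, 1): 19 + (-6) + 0 = 13
Optimal value attained by: σ = (3, 1, 2).
Answer: det⊕(A) = 44; verdict: NONSINGULAR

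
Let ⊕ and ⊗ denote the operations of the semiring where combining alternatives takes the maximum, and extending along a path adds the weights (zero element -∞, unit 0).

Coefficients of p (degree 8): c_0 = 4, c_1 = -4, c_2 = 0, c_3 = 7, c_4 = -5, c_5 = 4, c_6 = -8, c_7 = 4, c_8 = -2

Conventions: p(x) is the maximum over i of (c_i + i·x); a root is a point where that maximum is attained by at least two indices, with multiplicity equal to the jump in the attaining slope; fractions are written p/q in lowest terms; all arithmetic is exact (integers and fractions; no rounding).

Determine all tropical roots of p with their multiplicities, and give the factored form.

hull edge (i=0, c=4) to (i=3, c=7): slope 1, span 3
hull edge (i=3, c=7) to (i=7, c=4): slope -3/4, span 4
hull edge (i=7, c=4) to (i=8, c=-2): slope -6, span 1
Factored form: p(x) = -2 ⊗ (x ⊕ (-1)) ⊗ (x ⊕ (-1)) ⊗ (x ⊕ (-1)) ⊗ (x ⊕ 3/4) ⊗ (x ⊕ 3/4) ⊗ (x ⊕ 3/4) ⊗ (x ⊕ 3/4) ⊗ (x ⊕ 6)
Answer: roots = -1 (mult 3), 3/4 (mult 4), 6 (mult 1)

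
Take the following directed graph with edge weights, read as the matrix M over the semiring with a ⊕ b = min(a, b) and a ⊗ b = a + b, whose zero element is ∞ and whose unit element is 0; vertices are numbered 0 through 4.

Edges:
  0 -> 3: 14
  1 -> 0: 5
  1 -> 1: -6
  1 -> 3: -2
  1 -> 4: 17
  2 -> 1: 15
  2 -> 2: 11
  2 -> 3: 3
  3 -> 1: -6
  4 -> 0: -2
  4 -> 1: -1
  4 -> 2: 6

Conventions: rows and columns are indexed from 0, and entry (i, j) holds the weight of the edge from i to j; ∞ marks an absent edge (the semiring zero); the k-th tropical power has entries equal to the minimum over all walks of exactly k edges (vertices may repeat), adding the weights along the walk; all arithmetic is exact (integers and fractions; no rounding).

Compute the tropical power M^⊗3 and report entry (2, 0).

M^⊗2:
  [∞, 8, ∞, ∞, ∞]
  [-1, -12, 23, -8, 11]
  [20, -3, 22, 13, 32]
  [-1, -12, ∞, -8, 11]
  [4, -7, 17, -3, 16]
M^⊗3:
  [13, 2, ∞, 6, 25]
  [-7, -18, 17, -14, 5]
  [2, -9, 33, -5, 14]
  [-7, -18, 17, -14, 5]
  [-2, -13, 22, -9, 10]
Key observation: the optimum is the walk 2->3->1->0, with weight 3 + (-6) + 5 = 2.
Optimal value attained by: walk 2->3->1->0.
Answer: (M^⊗3)[2][0] = 2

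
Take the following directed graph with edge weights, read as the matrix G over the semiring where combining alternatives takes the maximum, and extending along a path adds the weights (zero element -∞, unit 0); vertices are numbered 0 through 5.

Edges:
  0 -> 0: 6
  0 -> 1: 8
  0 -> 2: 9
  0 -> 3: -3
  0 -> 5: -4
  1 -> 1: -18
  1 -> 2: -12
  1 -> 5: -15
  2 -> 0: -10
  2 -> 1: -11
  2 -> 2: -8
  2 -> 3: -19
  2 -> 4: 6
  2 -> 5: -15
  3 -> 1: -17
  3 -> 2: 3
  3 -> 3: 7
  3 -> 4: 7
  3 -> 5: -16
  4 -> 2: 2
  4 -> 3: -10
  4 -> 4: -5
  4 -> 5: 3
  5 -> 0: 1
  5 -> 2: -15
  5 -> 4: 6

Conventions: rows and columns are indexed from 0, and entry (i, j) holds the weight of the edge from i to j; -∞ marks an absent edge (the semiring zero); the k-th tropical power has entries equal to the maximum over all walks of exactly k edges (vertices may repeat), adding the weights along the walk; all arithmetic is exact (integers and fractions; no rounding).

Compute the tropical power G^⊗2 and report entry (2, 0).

G^⊗2:
  [12, 14, 15, 4, 15, 2]
  [-14, -23, -20, -31, -6, -27]
  [-4, -2, 8, -4, 1, 9]
  [-7, -8, 10, 14, 14, 10]
  [4, -9, -3, -3, 9, -2]
  [7, 9, 10, -2, 1, 9]
Key observation: the optimum is the walk 2->0->0, with weight (-10) + 6 = -4.
Optimal value attained by: walk 2->0->0.
Answer: (G^⊗2)[2][0] = -4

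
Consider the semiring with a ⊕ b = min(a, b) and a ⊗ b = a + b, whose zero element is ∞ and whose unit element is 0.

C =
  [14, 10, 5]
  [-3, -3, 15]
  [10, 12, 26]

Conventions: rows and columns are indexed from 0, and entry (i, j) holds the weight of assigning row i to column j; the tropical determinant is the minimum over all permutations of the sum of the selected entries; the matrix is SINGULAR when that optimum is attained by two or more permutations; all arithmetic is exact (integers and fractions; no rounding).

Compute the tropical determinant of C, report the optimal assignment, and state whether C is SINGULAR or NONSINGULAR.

σ = (0, 1, 2): 14 + (-3) + 26 = 37
σ = (0, 2, 1): 14 + 15 + 12 = 41
σ = (1, 0, 2): 10 + (-3) + 26 = 33
σ = (1, 2, 0): 10 + 15 + 10 = 35
σ = (2, 0, 1): 5 + (-3) + 12 = 14
σ = (2, 1, 0): 5 + (-3) + 10 = 12
Optimal value attained by: σ = (2, 1, 0).
Answer: det⊕(C) = 12; verdict: NONSINGULAR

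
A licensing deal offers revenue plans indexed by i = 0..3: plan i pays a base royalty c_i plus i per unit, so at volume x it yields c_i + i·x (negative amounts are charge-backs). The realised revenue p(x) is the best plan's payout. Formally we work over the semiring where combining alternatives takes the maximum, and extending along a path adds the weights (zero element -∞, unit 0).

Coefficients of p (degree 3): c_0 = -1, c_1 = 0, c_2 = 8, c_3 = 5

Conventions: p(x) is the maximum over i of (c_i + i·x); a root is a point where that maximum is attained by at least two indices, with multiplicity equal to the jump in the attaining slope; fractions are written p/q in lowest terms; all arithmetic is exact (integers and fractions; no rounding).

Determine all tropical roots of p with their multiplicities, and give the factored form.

hull edge (i=0, c=-1) to (i=2, c=8): slope 9/2, span 2
hull edge (i=2, c=8) to (i=3, c=5): slope -3, span 1
Factored form: p(x) = 5 ⊗ (x ⊕ (-9/2)) ⊗ (x ⊕ (-9/2)) ⊗ (x ⊕ 3)
Answer: roots = -9/2 (mult 2), 3 (mult 1)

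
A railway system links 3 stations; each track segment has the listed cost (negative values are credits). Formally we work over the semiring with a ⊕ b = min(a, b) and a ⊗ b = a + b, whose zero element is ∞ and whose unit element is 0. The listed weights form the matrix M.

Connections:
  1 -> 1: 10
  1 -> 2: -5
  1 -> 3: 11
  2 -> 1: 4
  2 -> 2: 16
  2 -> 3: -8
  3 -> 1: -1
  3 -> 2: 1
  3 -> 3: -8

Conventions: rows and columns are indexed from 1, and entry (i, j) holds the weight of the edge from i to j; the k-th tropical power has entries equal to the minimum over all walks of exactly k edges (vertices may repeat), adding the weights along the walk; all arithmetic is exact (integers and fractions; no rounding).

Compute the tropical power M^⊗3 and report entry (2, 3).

M^⊗2:
  [-1, 5, -13]
  [-9, -7, -16]
  [-9, -7, -16]
M^⊗3:
  [-14, -12, -21]
  [-17, -15, -24]
  [-17, -15, -24]
Key observation: the optimum is the walk 2->3->3->3, with weight (-8) + (-8) + (-8) = -24.
Optimal value attained by: walk 2->3->3->3.
Answer: (M^⊗3)[2][3] = -24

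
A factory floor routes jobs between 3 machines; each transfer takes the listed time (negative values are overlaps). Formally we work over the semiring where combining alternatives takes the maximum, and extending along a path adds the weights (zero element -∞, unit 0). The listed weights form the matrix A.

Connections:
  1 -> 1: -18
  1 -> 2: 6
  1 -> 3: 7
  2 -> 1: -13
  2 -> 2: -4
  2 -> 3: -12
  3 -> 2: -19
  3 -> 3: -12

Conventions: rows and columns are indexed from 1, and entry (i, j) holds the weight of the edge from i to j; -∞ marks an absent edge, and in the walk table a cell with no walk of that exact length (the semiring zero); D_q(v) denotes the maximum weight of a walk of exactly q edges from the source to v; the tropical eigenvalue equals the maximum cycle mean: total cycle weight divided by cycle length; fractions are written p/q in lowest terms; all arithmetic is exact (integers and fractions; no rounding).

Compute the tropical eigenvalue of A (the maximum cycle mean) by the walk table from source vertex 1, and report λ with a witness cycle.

q=0: [0, -∞, -∞]
q=1: [-18, 6, 7]
q=2: [-7, 2, -5]
q=3: [-11, -1, 0]
Optimal cycle mean attained by: cycle 1->2->1, total 6 + (-13), length 2.
Answer: λ = -7/2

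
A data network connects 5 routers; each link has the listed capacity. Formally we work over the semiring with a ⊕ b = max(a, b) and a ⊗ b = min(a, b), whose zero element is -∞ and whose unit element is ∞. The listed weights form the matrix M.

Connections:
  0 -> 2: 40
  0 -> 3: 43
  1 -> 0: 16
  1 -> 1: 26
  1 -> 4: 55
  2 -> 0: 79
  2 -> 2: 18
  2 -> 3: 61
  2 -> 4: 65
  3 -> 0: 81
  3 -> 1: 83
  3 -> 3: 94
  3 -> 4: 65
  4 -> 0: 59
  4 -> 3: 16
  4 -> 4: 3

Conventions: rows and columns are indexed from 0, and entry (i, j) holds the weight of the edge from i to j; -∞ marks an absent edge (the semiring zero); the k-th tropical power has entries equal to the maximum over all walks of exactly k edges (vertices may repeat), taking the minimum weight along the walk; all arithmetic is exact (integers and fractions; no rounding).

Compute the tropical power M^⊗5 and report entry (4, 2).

M^⊗2:
  [43, 43, 18, 43, 43]
  [55, 26, 16, 16, 26]
  [61, 61, 40, 61, 61]
  [81, 83, 40, 94, 65]
  [16, 16, 40, 43, 16]
M^⊗3:
  [43, 43, 40, 43, 43]
  [26, 26, 40, 43, 26]
  [61, 61, 40, 61, 61]
  [81, 83, 40, 94, 65]
  [43, 43, 18, 43, 43]
M^⊗4:
  [43, 43, 40, 43, 43]
  [43, 43, 26, 43, 43]
  [61, 61, 40, 61, 61]
  [81, 83, 40, 94, 65]
  [43, 43, 40, 43, 43]
M^⊗5:
  [43, 43, 40, 43, 43]
  [43, 43, 40, 43, 43]
  [61, 61, 40, 61, 61]
  [81, 83, 40, 94, 65]
  [43, 43, 40, 43, 43]
Key observation: the optimum is the walk 4->0->2->3->0->2, with weight 59 min 40 min 61 min 81 min 40 = 40.
Optimal value attained by: walk 4->0->2->3->0->2.
Answer: (M^⊗5)[4][2] = 40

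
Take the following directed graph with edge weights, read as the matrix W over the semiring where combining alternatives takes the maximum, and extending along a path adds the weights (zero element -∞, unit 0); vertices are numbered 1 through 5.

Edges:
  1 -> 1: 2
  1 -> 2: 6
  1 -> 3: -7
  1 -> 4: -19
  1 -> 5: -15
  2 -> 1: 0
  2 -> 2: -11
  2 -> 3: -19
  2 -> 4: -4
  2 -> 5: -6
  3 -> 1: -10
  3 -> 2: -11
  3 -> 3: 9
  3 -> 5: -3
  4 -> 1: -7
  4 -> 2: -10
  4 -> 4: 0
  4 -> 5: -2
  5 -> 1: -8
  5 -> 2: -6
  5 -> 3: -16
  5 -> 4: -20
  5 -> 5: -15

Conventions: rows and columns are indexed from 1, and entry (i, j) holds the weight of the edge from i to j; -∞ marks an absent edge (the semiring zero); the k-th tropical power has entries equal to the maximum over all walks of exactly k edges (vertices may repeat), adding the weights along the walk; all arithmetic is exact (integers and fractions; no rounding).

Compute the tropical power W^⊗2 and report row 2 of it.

W^⊗2:
  [6, 8, 2, 2, 0]
  [2, 6, -7, -4, -6]
  [-1, -2, 18, -15, 6]
  [-5, -1, -14, 0, -2]
  [-6, -2, -7, -10, -12]
Answer: row 2 of W^⊗2 = [2, 6, -7, -4, -6]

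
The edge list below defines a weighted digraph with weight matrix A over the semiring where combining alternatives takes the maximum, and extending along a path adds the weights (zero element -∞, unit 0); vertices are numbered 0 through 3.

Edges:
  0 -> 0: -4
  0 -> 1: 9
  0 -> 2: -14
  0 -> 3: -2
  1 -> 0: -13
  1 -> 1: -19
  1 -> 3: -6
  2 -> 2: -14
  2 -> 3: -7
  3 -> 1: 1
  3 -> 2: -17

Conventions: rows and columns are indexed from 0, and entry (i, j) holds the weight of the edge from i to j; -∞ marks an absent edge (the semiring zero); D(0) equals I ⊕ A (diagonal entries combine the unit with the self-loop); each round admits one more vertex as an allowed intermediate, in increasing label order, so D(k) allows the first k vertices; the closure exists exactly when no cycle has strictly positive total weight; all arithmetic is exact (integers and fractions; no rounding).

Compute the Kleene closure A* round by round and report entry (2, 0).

D(0):
  [0, 9, -14, -2]
  [-13, 0, -∞, -6]
  [-∞, -∞, 0, -7]
  [-∞, 1, -17, 0]
D(1):
  [0, 9, -14, -2]
  [-13, 0, -27, -6]
  [-∞, -∞, 0, -7]
  [-∞, 1, -17, 0]
D(2):
  [0, 9, -14, 3]
  [-13, 0, -27, -6]
  [-∞, -∞, 0, -7]
  [-12, 1, -17, 0]
D(3):
  [0, 9, -14, 3]
  [-13, 0, -27, -6]
  [-∞, -∞, 0, -7]
  [-12, 1, -17, 0]
D(4):
  [0, 9, -14, 3]
  [-13, 0, -23, -6]
  [-19, -6, 0, -7]
  [-12, 1, -17, 0]
Answer: A*[2][0] = -19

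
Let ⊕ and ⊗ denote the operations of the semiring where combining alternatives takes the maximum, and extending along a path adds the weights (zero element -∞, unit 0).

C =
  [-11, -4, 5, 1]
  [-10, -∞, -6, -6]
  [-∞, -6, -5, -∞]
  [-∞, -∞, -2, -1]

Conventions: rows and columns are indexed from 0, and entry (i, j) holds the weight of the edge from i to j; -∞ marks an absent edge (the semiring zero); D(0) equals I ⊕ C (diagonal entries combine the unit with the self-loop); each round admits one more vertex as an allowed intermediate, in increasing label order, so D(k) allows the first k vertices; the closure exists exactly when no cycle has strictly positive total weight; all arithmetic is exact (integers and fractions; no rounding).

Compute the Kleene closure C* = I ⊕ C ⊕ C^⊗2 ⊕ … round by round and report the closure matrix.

D(0):
  [0, -4, 5, 1]
  [-10, 0, -6, -6]
  [-∞, -6, 0, -∞]
  [-∞, -∞, -2, 0]
D(1):
  [0, -4, 5, 1]
  [-10, 0, -5, -6]
  [-∞, -6, 0, -∞]
  [-∞, -∞, -2, 0]
D(2):
  [0, -4, 5, 1]
  [-10, 0, -5, -6]
  [-16, -6, 0, -12]
  [-∞, -∞, -2, 0]
D(3):
  [0, -1, 5, 1]
  [-10, 0, -5, -6]
  [-16, -6, 0, -12]
  [-18, -8, -2, 0]
D(4):
  [0, -1, 5, 1]
  [-10, 0, -5, -6]
  [-16, -6, 0, -12]
  [-18, -8, -2, 0]
Answer: C* = [[0, -1, 5, 1], [-10, 0, -5, -6], [-16, -6, 0, -12], [-18, -8, -2, 0]]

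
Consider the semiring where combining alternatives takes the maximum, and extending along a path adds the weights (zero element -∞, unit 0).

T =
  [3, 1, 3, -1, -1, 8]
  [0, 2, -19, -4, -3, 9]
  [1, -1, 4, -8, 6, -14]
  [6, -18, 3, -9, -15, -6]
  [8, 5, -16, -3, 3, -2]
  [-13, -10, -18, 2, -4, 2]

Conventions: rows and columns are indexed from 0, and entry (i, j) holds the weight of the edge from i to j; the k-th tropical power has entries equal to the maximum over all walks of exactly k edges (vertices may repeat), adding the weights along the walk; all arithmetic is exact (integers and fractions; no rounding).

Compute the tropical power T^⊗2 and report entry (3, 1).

T^⊗2:
  [7, 4, 7, 10, 9, 11]
  [5, 4, 3, 11, 5, 11]
  [14, 11, 8, 3, 10, 9]
  [9, 7, 9, 5, 9, 14]
  [11, 9, 11, 7, 7, 16]
  [8, 1, 5, 4, -1, 4]
Key observation: the optimum is the walk 3->0->1, with weight 6 + 1 = 7.
Optimal value attained by: walk 3->0->1.
Answer: (T^⊗2)[3][1] = 7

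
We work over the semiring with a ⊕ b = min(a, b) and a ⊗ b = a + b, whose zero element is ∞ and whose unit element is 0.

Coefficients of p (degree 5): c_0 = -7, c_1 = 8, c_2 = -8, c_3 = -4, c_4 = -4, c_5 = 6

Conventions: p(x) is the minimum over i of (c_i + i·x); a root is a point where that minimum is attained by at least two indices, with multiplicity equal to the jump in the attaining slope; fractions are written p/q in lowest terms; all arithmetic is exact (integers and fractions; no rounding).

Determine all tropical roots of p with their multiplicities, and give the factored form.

hull edge (i=0, c=-7) to (i=2, c=-8): slope -1/2, span 2
hull edge (i=2, c=-8) to (i=4, c=-4): slope 2, span 2
hull edge (i=4, c=-4) to (i=5, c=6): slope 10, span 1
Factored form: p(x) = 6 ⊗ (x ⊕ (-10)) ⊗ (x ⊕ (-2)) ⊗ (x ⊕ (-2)) ⊗ (x ⊕ 1/2) ⊗ (x ⊕ 1/2)
Answer: roots = -10 (mult 1), -2 (mult 2), 1/2 (mult 2)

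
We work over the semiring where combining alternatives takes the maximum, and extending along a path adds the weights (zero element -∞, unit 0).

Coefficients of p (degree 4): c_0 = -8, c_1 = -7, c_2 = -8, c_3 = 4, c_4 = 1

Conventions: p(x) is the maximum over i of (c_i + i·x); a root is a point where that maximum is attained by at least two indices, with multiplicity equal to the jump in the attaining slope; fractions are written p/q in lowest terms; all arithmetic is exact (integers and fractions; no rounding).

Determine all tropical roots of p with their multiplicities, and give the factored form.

hull edge (i=0, c=-8) to (i=3, c=4): slope 4, span 3
hull edge (i=3, c=4) to (i=4, c=1): slope -3, span 1
Factored form: p(x) = 1 ⊗ (x ⊕ (-4)) ⊗ (x ⊕ (-4)) ⊗ (x ⊕ (-4)) ⊗ (x ⊕ 3)
Answer: roots = -4 (mult 3), 3 (mult 1)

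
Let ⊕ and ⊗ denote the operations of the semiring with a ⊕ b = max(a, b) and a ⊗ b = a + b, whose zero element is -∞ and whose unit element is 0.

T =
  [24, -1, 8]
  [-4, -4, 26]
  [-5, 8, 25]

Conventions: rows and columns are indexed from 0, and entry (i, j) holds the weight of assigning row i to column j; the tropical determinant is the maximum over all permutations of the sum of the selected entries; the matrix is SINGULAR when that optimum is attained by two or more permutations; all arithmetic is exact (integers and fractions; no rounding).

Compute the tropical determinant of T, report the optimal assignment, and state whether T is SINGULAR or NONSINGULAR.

σ = (0, 1, 2): 24 + (-4) + 25 = 45
σ = (0, 2, 1): 24 + 26 + 8 = 58
σ = (1, 0, 2): (-1) + (-4) + 25 = 20
σ = (1, 2, 0): (-1) + 26 + (-5) = 20
σ = (2, 0, 1): 8 + (-4) + 8 = 12
σ = (2, 1, 0): 8 + (-4) + (-5) = -1
Optimal value attained by: σ = (0, 2, 1).
Answer: det⊕(T) = 58; verdict: NONSINGULAR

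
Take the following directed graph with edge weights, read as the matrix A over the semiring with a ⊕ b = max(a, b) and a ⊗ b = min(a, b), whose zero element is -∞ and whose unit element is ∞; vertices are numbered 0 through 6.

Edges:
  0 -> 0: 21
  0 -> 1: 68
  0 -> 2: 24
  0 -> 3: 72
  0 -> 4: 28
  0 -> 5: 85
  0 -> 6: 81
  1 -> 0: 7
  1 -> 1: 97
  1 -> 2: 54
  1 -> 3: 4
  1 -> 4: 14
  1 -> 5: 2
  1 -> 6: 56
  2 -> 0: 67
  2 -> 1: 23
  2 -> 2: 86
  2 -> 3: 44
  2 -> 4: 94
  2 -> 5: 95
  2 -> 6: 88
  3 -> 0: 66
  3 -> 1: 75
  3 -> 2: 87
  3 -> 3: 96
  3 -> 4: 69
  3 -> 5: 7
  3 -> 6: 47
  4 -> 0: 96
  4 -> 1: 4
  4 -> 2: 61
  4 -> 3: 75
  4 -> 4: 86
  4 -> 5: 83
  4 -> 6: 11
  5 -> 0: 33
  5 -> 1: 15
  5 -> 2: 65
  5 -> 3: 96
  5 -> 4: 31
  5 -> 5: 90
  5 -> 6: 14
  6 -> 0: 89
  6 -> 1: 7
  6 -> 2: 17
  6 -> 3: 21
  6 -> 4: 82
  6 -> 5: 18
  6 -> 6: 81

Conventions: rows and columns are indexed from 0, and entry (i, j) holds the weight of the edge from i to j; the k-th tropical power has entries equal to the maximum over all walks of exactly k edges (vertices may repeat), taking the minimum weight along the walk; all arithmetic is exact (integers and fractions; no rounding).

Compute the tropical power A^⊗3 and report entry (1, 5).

A^⊗2:
  [81, 72, 72, 85, 81, 85, 81]
  [56, 97, 54, 44, 56, 54, 56]
  [94, 67, 86, 95, 86, 90, 86]
  [69, 75, 87, 96, 87, 87, 87]
  [86, 75, 75, 83, 86, 85, 81]
  [66, 75, 87, 96, 69, 90, 65]
  [82, 68, 61, 75, 82, 85, 81]
A^⊗3:
  [81, 75, 85, 85, 81, 85, 81]
  [56, 97, 56, 56, 56, 56, 56]
  [86, 75, 87, 95, 86, 90, 86]
  [87, 75, 87, 96, 87, 87, 87]
  [86, 75, 83, 85, 86, 85, 81]
  [69, 75, 87, 96, 87, 90, 87]
  [82, 75, 75, 85, 82, 85, 81]
Key observation: the optimum is the walk 1->6->0->5, with weight 56 min 89 min 85 = 56.
Optimal value attained by: walk 1->6->0->5.
Answer: (A^⊗3)[1][5] = 56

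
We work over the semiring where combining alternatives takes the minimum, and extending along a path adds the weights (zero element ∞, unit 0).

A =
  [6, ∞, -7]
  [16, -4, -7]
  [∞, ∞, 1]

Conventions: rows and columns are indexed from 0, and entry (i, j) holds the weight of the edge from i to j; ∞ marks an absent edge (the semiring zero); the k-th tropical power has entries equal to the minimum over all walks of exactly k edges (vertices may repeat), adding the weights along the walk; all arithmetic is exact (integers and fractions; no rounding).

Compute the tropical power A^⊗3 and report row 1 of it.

A^⊗2:
  [12, ∞, -6]
  [12, -8, -11]
  [∞, ∞, 2]
A^⊗3:
  [18, ∞, -5]
  [8, -12, -15]
  [∞, ∞, 3]
Answer: row 1 of A^⊗3 = [8, -12, -15]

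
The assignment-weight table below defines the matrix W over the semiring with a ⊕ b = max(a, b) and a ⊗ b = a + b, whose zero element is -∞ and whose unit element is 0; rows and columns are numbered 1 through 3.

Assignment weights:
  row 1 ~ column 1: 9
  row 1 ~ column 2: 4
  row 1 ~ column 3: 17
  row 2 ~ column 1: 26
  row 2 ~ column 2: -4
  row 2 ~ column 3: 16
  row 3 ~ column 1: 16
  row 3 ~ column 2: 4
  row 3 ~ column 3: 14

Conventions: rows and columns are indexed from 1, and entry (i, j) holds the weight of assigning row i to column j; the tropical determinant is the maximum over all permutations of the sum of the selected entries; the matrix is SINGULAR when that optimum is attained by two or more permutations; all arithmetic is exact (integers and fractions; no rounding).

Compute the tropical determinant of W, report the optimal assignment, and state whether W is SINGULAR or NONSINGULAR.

σ = (1, 2, 3): 9 + (-4) + 14 = 19
σ = (1, 3, 2): 9 + 16 + 4 = 29
σ = (2, 1, 3): 4 + 26 + 14 = 44
σ = (2, 3, 1): 4 + 16 + 16 = 36
σ = (3, 1, 2): 17 + 26 + 4 = 47
σ = (3, 2, 1): 17 + (-4) + 16 = 29
Optimal value attained by: σ = (3, 1, 2).
Answer: det⊕(W) = 47; verdict: NONSINGULAR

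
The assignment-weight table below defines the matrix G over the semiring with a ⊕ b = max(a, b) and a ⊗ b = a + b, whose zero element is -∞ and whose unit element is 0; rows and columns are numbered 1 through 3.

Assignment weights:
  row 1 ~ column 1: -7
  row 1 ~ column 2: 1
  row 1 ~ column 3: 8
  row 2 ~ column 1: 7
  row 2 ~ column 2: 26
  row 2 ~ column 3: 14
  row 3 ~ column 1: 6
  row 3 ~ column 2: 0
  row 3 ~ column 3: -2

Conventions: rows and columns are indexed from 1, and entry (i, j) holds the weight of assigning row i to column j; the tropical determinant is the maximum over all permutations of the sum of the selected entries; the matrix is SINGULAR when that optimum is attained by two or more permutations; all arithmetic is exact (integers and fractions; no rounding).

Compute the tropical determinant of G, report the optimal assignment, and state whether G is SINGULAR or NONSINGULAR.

σ = (1, 2, 3): (-7) + 26 + (-2) = 17
σ = (1, 3, 2): (-7) + 14 + 0 = 7
σ = (2, 1, 3): 1 + 7 + (-2) = 6
σ = (2, 3, 1): 1 + 14 + 6 = 21
σ = (3, 1, 2): 8 + 7 + 0 = 15
σ = (3, 2, 1): 8 + 26 + 6 = 40
Optimal value attained by: σ = (3, 2, 1).
Answer: det⊕(G) = 40; verdict: NONSINGULAR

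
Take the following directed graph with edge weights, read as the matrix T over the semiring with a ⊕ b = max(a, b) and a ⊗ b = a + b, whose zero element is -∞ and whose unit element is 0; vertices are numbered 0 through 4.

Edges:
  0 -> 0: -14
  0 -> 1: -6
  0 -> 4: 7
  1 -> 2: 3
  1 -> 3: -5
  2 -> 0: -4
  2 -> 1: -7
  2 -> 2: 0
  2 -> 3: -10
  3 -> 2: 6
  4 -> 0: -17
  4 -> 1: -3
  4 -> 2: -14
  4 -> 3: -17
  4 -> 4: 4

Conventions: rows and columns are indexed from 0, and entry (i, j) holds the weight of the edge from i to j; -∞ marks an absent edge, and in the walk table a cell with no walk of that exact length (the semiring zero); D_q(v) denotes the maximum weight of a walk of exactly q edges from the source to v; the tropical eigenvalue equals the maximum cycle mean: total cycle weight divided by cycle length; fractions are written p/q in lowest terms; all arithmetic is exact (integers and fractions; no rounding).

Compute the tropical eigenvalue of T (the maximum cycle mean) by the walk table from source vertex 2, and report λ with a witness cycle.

q=0: [-∞, -∞, 0, -∞, -∞]
q=1: [-4, -7, 0, -10, -∞]
q=2: [-4, -7, 0, -10, 3]
q=3: [-4, 0, 0, -10, 7]
q=4: [-4, 4, 3, -5, 11]
q=5: [-1, 8, 7, -1, 15]
Optimal cycle mean attained by: cycle 4->4, total 4, length 1.
Answer: λ = 4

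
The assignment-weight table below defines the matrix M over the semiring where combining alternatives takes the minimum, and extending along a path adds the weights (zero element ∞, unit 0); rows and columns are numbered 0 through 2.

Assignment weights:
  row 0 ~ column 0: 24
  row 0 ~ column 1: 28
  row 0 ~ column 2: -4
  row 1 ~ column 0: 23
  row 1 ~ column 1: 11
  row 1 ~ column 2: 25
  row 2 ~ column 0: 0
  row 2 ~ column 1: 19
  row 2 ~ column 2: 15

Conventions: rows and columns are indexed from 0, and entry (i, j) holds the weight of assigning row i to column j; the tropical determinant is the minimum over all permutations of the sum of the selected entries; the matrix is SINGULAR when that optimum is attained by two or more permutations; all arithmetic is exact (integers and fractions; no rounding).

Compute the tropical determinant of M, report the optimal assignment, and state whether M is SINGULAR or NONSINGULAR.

σ = (0, 1, 2): 24 + 11 + 15 = 50
σ = (0, 2, 1): 24 + 25 + 19 = 68
σ = (1, 0, 2): 28 + 23 + 15 = 66
σ = (1, 2, 0): 28 + 25 + 0 = 53
σ = (2, 0, 1): (-4) + 23 + 19 = 38
σ = (2, 1, 0): (-4) + 11 + 0 = 7
Optimal value attained by: σ = (2, 1, 0).
Answer: det⊕(M) = 7; verdict: NONSINGULAR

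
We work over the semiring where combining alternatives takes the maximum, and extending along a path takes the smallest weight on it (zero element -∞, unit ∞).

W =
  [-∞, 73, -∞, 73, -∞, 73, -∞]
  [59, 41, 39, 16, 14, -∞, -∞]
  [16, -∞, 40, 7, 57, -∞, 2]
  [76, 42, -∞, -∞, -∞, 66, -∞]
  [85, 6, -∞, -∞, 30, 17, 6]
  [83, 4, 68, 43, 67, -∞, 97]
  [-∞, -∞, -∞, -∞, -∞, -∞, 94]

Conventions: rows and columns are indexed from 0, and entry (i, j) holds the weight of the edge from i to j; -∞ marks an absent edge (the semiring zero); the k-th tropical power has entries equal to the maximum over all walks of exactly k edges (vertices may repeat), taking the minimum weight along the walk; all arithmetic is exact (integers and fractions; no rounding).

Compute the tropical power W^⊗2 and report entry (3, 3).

W^⊗2:
  [73, 42, 68, 43, 67, 66, 73]
  [41, 59, 39, 59, 39, 59, 6]
  [57, 16, 40, 16, 40, 17, 6]
  [66, 73, 66, 73, 66, 73, 66]
  [30, 73, 17, 73, 30, 73, 17]
  [67, 73, 40, 73, 57, 73, 94]
  [-∞, -∞, -∞, -∞, -∞, -∞, 94]
Key observation: the optimum is the walk 3->0->3, with weight 76 min 73 = 73.
Optimal value attained by: walk 3->0->3.
Answer: (W^⊗2)[3][3] = 73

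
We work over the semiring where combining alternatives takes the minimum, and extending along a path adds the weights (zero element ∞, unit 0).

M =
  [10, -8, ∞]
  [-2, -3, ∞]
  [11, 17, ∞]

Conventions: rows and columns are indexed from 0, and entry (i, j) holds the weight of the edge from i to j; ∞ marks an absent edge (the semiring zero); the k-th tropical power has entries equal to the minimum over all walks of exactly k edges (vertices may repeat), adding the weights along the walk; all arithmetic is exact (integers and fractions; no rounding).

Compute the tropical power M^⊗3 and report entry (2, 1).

M^⊗2:
  [-10, -11, ∞]
  [-5, -10, ∞]
  [15, 3, ∞]
M^⊗3:
  [-13, -18, ∞]
  [-12, -13, ∞]
  [1, 0, ∞]
Key observation: the optimum is the walk 2->0->1->1, with weight 11 + (-8) + (-3) = 0.
Optimal value attained by: walk 2->0->1->1.
Answer: (M^⊗3)[2][1] = 0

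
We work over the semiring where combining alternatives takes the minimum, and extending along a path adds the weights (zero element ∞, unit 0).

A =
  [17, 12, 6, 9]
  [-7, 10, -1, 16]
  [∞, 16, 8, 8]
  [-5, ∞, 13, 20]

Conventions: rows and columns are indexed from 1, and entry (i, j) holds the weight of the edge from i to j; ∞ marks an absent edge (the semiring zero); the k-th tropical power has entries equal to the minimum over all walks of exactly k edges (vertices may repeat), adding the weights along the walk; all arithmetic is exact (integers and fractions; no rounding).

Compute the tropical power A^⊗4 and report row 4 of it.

A^⊗2:
  [4, 22, 11, 14]
  [3, 5, -1, 2]
  [3, 24, 15, 16]
  [12, 7, 1, 4]
A^⊗3:
  [9, 16, 10, 13]
  [-3, 15, 4, 7]
  [11, 15, 9, 12]
  [-1, 17, 6, 9]
A^⊗4:
  [8, 21, 15, 18]
  [2, 9, 3, 6]
  [7, 23, 14, 17]
  [4, 11, 5, 8]
Answer: row 4 of A^⊗4 = [4, 11, 5, 8]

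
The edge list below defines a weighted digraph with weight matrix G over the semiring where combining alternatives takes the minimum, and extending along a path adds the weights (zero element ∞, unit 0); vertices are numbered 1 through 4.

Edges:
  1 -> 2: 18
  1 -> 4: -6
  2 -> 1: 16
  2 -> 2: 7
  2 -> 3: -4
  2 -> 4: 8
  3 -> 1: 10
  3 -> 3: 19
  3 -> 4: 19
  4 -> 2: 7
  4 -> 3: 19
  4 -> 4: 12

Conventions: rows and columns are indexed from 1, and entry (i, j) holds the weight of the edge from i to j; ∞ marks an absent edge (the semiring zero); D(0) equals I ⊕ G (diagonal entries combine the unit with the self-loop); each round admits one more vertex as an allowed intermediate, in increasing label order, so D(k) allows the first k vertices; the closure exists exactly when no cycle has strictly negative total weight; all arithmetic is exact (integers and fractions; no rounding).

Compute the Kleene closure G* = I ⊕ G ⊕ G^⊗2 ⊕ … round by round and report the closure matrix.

D(0):
  [0, 18, ∞, -6]
  [16, 0, -4, 8]
  [10, ∞, 0, 19]
  [∞, 7, 19, 0]
D(1):
  [0, 18, ∞, -6]
  [16, 0, -4, 8]
  [10, 28, 0, 4]
  [∞, 7, 19, 0]
D(2):
  [0, 18, 14, -6]
  [16, 0, -4, 8]
  [10, 28, 0, 4]
  [23, 7, 3, 0]
D(3):
  [0, 18, 14, -6]
  [6, 0, -4, 0]
  [10, 28, 0, 4]
  [13, 7, 3, 0]
D(4):
  [0, 1, -3, -6]
  [6, 0, -4, 0]
  [10, 11, 0, 4]
  [13, 7, 3, 0]
Answer: G* = [[0, 1, -3, -6], [6, 0, -4, 0], [10, 11, 0, 4], [13, 7, 3, 0]]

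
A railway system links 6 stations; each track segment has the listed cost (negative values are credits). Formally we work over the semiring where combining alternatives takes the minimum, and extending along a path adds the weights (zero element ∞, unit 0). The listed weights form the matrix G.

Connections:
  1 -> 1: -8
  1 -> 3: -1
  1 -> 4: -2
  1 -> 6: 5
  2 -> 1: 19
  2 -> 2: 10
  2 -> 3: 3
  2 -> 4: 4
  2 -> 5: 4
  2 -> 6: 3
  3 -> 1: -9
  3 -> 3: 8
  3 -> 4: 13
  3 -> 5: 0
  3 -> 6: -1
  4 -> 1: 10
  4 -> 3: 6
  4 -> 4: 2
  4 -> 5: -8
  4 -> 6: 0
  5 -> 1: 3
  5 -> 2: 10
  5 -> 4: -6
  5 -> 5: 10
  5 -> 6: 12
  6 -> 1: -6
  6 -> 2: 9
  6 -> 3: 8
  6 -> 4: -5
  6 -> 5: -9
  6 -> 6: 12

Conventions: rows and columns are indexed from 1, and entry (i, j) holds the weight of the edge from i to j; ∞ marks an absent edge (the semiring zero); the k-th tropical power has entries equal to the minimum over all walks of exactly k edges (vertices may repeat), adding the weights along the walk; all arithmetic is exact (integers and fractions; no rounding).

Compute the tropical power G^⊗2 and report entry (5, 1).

G^⊗2:
  [-16, 14, -9, -10, -10, -3]
  [-6, 12, 10, -2, -6, 2]
  [-17, 8, -10, -11, -10, -4]
  [-6, 2, 8, -14, -9, 2]
  [-5, 20, 0, -4, -14, -6]
  [-14, 1, -7, -15, -13, -5]
Key observation: the optimum is the walk 5->1->1, with weight 3 + (-8) = -5.
Optimal value attained by: walk 5->1->1.
Answer: (G^⊗2)[5][1] = -5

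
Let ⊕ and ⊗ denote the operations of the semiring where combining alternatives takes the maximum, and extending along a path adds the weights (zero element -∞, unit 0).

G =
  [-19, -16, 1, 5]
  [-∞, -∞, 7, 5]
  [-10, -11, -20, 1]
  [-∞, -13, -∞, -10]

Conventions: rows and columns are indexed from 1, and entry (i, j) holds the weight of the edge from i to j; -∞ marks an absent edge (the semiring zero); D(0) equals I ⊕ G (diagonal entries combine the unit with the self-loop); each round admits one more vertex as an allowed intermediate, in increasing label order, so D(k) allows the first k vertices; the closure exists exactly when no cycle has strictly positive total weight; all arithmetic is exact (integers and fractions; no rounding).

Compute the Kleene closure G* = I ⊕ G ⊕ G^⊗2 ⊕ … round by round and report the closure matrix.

D(0):
  [0, -16, 1, 5]
  [-∞, 0, 7, 5]
  [-10, -11, 0, 1]
  [-∞, -13, -∞, 0]
D(1):
  [0, -16, 1, 5]
  [-∞, 0, 7, 5]
  [-10, -11, 0, 1]
  [-∞, -13, -∞, 0]
D(2):
  [0, -16, 1, 5]
  [-∞, 0, 7, 5]
  [-10, -11, 0, 1]
  [-∞, -13, -6, 0]
D(3):
  [0, -10, 1, 5]
  [-3, 0, 7, 8]
  [-10, -11, 0, 1]
  [-16, -13, -6, 0]
D(4):
  [0, -8, 1, 5]
  [-3, 0, 7, 8]
  [-10, -11, 0, 1]
  [-16, -13, -6, 0]
Answer: G* = [[0, -8, 1, 5], [-3, 0, 7, 8], [-10, -11, 0, 1], [-16, -13, -6, 0]]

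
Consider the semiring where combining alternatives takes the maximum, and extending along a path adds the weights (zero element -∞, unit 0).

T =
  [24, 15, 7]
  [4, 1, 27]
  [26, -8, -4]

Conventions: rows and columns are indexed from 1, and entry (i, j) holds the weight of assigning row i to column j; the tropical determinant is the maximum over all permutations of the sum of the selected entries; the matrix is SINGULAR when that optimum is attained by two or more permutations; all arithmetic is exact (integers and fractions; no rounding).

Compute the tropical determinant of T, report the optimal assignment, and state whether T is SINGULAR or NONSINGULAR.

σ = (1, 2, 3): 24 + 1 + (-4) = 21
σ = (1, 3, 2): 24 + 27 + (-8) = 43
σ = (2, 1, 3): 15 + 4 + (-4) = 15
σ = (2, 3, 1): 15 + 27 + 26 = 68
σ = (3, 1, 2): 7 + 4 + (-8) = 3
σ = (3, 2, 1): 7 + 1 + 26 = 34
Optimal value attained by: σ = (2, 3, 1).
Answer: det⊕(T) = 68; verdict: NONSINGULAR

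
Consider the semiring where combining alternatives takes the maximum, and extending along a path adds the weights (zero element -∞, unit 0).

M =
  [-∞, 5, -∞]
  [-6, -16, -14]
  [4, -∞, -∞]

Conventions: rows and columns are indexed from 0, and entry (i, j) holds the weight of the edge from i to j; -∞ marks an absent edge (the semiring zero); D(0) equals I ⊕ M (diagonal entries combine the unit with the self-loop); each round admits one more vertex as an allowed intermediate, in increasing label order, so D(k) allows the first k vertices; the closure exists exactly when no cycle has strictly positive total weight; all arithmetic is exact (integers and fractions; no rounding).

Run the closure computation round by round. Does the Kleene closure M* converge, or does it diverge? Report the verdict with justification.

D(0):
  [0, 5, -∞]
  [-6, 0, -14]
  [4, -∞, 0]
D(1):
  [0, 5, -∞]
  [-6, 0, -14]
  [4, 9, 0]
D(2):
  [0, 5, -9]
  [-6, 0, -14]
  [4, 9, 0]
D(3):
  [0, 5, -9]
  [-6, 0, -14]
  [4, 9, 0]
Key observation: every diagonal entry stays at the unit through all rounds, so no improving cycle exists.
Answer: CONVERGES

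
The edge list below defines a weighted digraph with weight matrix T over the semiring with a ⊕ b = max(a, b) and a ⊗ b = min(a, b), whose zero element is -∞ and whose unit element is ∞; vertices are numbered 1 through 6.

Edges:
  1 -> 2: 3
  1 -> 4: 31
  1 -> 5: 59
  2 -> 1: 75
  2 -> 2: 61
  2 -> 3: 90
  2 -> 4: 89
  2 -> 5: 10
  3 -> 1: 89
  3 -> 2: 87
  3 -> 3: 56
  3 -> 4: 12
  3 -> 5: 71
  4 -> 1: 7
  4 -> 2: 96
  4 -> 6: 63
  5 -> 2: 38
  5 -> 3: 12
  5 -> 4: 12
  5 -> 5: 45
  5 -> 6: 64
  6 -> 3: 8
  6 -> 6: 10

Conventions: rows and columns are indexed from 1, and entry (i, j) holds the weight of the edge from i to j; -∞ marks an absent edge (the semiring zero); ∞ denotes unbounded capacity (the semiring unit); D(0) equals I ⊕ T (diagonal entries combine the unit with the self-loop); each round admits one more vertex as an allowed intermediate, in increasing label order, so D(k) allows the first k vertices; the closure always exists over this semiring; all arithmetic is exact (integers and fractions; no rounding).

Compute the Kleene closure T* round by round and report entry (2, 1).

D(0):
  [∞, 3, -∞, 31, 59, -∞]
  [75, ∞, 90, 89, 10, -∞]
  [89, 87, ∞, 12, 71, -∞]
  [7, 96, -∞, ∞, -∞, 63]
  [-∞, 38, 12, 12, ∞, 64]
  [-∞, -∞, 8, -∞, -∞, ∞]
D(1):
  [∞, 3, -∞, 31, 59, -∞]
  [75, ∞, 90, 89, 59, -∞]
  [89, 87, ∞, 31, 71, -∞]
  [7, 96, -∞, ∞, 7, 63]
  [-∞, 38, 12, 12, ∞, 64]
  [-∞, -∞, 8, -∞, -∞, ∞]
D(2):
  [∞, 3, 3, 31, 59, -∞]
  [75, ∞, 90, 89, 59, -∞]
  [89, 87, ∞, 87, 71, -∞]
  [75, 96, 90, ∞, 59, 63]
  [38, 38, 38, 38, ∞, 64]
  [-∞, -∞, 8, -∞, -∞, ∞]
D(3):
  [∞, 3, 3, 31, 59, -∞]
  [89, ∞, 90, 89, 71, -∞]
  [89, 87, ∞, 87, 71, -∞]
  [89, 96, 90, ∞, 71, 63]
  [38, 38, 38, 38, ∞, 64]
  [8, 8, 8, 8, 8, ∞]
D(4):
  [∞, 31, 31, 31, 59, 31]
  [89, ∞, 90, 89, 71, 63]
  [89, 87, ∞, 87, 71, 63]
  [89, 96, 90, ∞, 71, 63]
  [38, 38, 38, 38, ∞, 64]
  [8, 8, 8, 8, 8, ∞]
D(5):
  [∞, 38, 38, 38, 59, 59]
  [89, ∞, 90, 89, 71, 64]
  [89, 87, ∞, 87, 71, 64]
  [89, 96, 90, ∞, 71, 64]
  [38, 38, 38, 38, ∞, 64]
  [8, 8, 8, 8, 8, ∞]
D(6):
  [∞, 38, 38, 38, 59, 59]
  [89, ∞, 90, 89, 71, 64]
  [89, 87, ∞, 87, 71, 64]
  [89, 96, 90, ∞, 71, 64]
  [38, 38, 38, 38, ∞, 64]
  [8, 8, 8, 8, 8, ∞]
Answer: T*[2][1] = 89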